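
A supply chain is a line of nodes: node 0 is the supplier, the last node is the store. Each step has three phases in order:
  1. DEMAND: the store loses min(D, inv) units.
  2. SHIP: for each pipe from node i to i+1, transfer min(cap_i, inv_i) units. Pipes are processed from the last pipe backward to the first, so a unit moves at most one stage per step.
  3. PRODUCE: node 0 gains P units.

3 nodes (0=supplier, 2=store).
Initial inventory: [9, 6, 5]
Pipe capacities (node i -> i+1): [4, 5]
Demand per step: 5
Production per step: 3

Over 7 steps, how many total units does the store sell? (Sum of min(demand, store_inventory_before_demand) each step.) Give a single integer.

Answer: 31

Derivation:
Step 1: sold=5 (running total=5) -> [8 5 5]
Step 2: sold=5 (running total=10) -> [7 4 5]
Step 3: sold=5 (running total=15) -> [6 4 4]
Step 4: sold=4 (running total=19) -> [5 4 4]
Step 5: sold=4 (running total=23) -> [4 4 4]
Step 6: sold=4 (running total=27) -> [3 4 4]
Step 7: sold=4 (running total=31) -> [3 3 4]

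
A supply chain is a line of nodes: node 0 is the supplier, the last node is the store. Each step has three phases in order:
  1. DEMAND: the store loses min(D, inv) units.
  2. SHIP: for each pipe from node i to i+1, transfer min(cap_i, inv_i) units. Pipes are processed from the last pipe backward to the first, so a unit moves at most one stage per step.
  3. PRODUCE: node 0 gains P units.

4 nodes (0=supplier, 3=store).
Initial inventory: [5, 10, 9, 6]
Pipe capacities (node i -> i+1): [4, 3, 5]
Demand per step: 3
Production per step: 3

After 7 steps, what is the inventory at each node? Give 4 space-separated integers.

Step 1: demand=3,sold=3 ship[2->3]=5 ship[1->2]=3 ship[0->1]=4 prod=3 -> inv=[4 11 7 8]
Step 2: demand=3,sold=3 ship[2->3]=5 ship[1->2]=3 ship[0->1]=4 prod=3 -> inv=[3 12 5 10]
Step 3: demand=3,sold=3 ship[2->3]=5 ship[1->2]=3 ship[0->1]=3 prod=3 -> inv=[3 12 3 12]
Step 4: demand=3,sold=3 ship[2->3]=3 ship[1->2]=3 ship[0->1]=3 prod=3 -> inv=[3 12 3 12]
Step 5: demand=3,sold=3 ship[2->3]=3 ship[1->2]=3 ship[0->1]=3 prod=3 -> inv=[3 12 3 12]
Step 6: demand=3,sold=3 ship[2->3]=3 ship[1->2]=3 ship[0->1]=3 prod=3 -> inv=[3 12 3 12]
Step 7: demand=3,sold=3 ship[2->3]=3 ship[1->2]=3 ship[0->1]=3 prod=3 -> inv=[3 12 3 12]

3 12 3 12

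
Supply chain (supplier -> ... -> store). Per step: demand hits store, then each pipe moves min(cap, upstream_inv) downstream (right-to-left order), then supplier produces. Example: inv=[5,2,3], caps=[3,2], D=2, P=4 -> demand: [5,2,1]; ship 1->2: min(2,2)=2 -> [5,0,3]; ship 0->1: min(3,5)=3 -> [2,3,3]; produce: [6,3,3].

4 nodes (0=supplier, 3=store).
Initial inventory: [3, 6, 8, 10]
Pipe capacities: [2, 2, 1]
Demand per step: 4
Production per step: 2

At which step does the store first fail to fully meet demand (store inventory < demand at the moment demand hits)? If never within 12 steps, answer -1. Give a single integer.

Step 1: demand=4,sold=4 ship[2->3]=1 ship[1->2]=2 ship[0->1]=2 prod=2 -> [3 6 9 7]
Step 2: demand=4,sold=4 ship[2->3]=1 ship[1->2]=2 ship[0->1]=2 prod=2 -> [3 6 10 4]
Step 3: demand=4,sold=4 ship[2->3]=1 ship[1->2]=2 ship[0->1]=2 prod=2 -> [3 6 11 1]
Step 4: demand=4,sold=1 ship[2->3]=1 ship[1->2]=2 ship[0->1]=2 prod=2 -> [3 6 12 1]
Step 5: demand=4,sold=1 ship[2->3]=1 ship[1->2]=2 ship[0->1]=2 prod=2 -> [3 6 13 1]
Step 6: demand=4,sold=1 ship[2->3]=1 ship[1->2]=2 ship[0->1]=2 prod=2 -> [3 6 14 1]
Step 7: demand=4,sold=1 ship[2->3]=1 ship[1->2]=2 ship[0->1]=2 prod=2 -> [3 6 15 1]
Step 8: demand=4,sold=1 ship[2->3]=1 ship[1->2]=2 ship[0->1]=2 prod=2 -> [3 6 16 1]
Step 9: demand=4,sold=1 ship[2->3]=1 ship[1->2]=2 ship[0->1]=2 prod=2 -> [3 6 17 1]
Step 10: demand=4,sold=1 ship[2->3]=1 ship[1->2]=2 ship[0->1]=2 prod=2 -> [3 6 18 1]
Step 11: demand=4,sold=1 ship[2->3]=1 ship[1->2]=2 ship[0->1]=2 prod=2 -> [3 6 19 1]
Step 12: demand=4,sold=1 ship[2->3]=1 ship[1->2]=2 ship[0->1]=2 prod=2 -> [3 6 20 1]
First stockout at step 4

4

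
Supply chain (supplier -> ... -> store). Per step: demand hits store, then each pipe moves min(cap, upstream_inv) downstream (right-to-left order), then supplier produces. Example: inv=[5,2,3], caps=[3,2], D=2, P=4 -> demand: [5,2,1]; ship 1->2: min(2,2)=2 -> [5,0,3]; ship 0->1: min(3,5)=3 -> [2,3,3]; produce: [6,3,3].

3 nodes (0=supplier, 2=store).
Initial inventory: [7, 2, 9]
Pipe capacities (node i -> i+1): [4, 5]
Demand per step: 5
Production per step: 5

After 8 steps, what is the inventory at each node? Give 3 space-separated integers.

Step 1: demand=5,sold=5 ship[1->2]=2 ship[0->1]=4 prod=5 -> inv=[8 4 6]
Step 2: demand=5,sold=5 ship[1->2]=4 ship[0->1]=4 prod=5 -> inv=[9 4 5]
Step 3: demand=5,sold=5 ship[1->2]=4 ship[0->1]=4 prod=5 -> inv=[10 4 4]
Step 4: demand=5,sold=4 ship[1->2]=4 ship[0->1]=4 prod=5 -> inv=[11 4 4]
Step 5: demand=5,sold=4 ship[1->2]=4 ship[0->1]=4 prod=5 -> inv=[12 4 4]
Step 6: demand=5,sold=4 ship[1->2]=4 ship[0->1]=4 prod=5 -> inv=[13 4 4]
Step 7: demand=5,sold=4 ship[1->2]=4 ship[0->1]=4 prod=5 -> inv=[14 4 4]
Step 8: demand=5,sold=4 ship[1->2]=4 ship[0->1]=4 prod=5 -> inv=[15 4 4]

15 4 4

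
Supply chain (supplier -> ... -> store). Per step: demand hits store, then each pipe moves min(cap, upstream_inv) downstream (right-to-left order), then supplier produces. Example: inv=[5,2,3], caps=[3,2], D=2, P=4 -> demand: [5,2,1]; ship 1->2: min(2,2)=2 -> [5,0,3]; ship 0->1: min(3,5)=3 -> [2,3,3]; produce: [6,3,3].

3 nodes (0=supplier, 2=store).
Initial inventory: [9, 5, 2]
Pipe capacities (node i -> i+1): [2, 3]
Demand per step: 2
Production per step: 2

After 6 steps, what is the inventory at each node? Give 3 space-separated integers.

Step 1: demand=2,sold=2 ship[1->2]=3 ship[0->1]=2 prod=2 -> inv=[9 4 3]
Step 2: demand=2,sold=2 ship[1->2]=3 ship[0->1]=2 prod=2 -> inv=[9 3 4]
Step 3: demand=2,sold=2 ship[1->2]=3 ship[0->1]=2 prod=2 -> inv=[9 2 5]
Step 4: demand=2,sold=2 ship[1->2]=2 ship[0->1]=2 prod=2 -> inv=[9 2 5]
Step 5: demand=2,sold=2 ship[1->2]=2 ship[0->1]=2 prod=2 -> inv=[9 2 5]
Step 6: demand=2,sold=2 ship[1->2]=2 ship[0->1]=2 prod=2 -> inv=[9 2 5]

9 2 5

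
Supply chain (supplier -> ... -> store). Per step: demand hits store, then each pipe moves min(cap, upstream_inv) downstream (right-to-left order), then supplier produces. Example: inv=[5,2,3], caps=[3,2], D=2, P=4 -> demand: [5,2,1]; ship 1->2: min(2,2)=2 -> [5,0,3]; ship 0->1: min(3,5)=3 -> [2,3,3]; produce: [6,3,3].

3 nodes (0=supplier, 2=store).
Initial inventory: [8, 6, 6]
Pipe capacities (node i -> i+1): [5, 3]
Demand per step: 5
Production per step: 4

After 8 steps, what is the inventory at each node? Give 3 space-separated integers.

Step 1: demand=5,sold=5 ship[1->2]=3 ship[0->1]=5 prod=4 -> inv=[7 8 4]
Step 2: demand=5,sold=4 ship[1->2]=3 ship[0->1]=5 prod=4 -> inv=[6 10 3]
Step 3: demand=5,sold=3 ship[1->2]=3 ship[0->1]=5 prod=4 -> inv=[5 12 3]
Step 4: demand=5,sold=3 ship[1->2]=3 ship[0->1]=5 prod=4 -> inv=[4 14 3]
Step 5: demand=5,sold=3 ship[1->2]=3 ship[0->1]=4 prod=4 -> inv=[4 15 3]
Step 6: demand=5,sold=3 ship[1->2]=3 ship[0->1]=4 prod=4 -> inv=[4 16 3]
Step 7: demand=5,sold=3 ship[1->2]=3 ship[0->1]=4 prod=4 -> inv=[4 17 3]
Step 8: demand=5,sold=3 ship[1->2]=3 ship[0->1]=4 prod=4 -> inv=[4 18 3]

4 18 3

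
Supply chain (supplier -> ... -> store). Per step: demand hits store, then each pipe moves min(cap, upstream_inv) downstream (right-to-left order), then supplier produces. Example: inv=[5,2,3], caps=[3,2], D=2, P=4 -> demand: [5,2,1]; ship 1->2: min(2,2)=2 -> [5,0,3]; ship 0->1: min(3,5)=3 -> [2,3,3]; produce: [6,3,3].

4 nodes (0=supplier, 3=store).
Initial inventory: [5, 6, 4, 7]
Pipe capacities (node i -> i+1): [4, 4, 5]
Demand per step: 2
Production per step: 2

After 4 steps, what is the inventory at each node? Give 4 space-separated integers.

Step 1: demand=2,sold=2 ship[2->3]=4 ship[1->2]=4 ship[0->1]=4 prod=2 -> inv=[3 6 4 9]
Step 2: demand=2,sold=2 ship[2->3]=4 ship[1->2]=4 ship[0->1]=3 prod=2 -> inv=[2 5 4 11]
Step 3: demand=2,sold=2 ship[2->3]=4 ship[1->2]=4 ship[0->1]=2 prod=2 -> inv=[2 3 4 13]
Step 4: demand=2,sold=2 ship[2->3]=4 ship[1->2]=3 ship[0->1]=2 prod=2 -> inv=[2 2 3 15]

2 2 3 15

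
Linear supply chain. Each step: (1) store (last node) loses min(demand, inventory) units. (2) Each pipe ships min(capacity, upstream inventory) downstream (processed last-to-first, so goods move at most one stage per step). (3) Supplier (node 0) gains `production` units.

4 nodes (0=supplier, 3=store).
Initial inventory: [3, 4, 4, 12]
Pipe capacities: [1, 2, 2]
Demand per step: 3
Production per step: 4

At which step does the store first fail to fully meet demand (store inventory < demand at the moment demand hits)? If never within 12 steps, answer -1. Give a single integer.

Step 1: demand=3,sold=3 ship[2->3]=2 ship[1->2]=2 ship[0->1]=1 prod=4 -> [6 3 4 11]
Step 2: demand=3,sold=3 ship[2->3]=2 ship[1->2]=2 ship[0->1]=1 prod=4 -> [9 2 4 10]
Step 3: demand=3,sold=3 ship[2->3]=2 ship[1->2]=2 ship[0->1]=1 prod=4 -> [12 1 4 9]
Step 4: demand=3,sold=3 ship[2->3]=2 ship[1->2]=1 ship[0->1]=1 prod=4 -> [15 1 3 8]
Step 5: demand=3,sold=3 ship[2->3]=2 ship[1->2]=1 ship[0->1]=1 prod=4 -> [18 1 2 7]
Step 6: demand=3,sold=3 ship[2->3]=2 ship[1->2]=1 ship[0->1]=1 prod=4 -> [21 1 1 6]
Step 7: demand=3,sold=3 ship[2->3]=1 ship[1->2]=1 ship[0->1]=1 prod=4 -> [24 1 1 4]
Step 8: demand=3,sold=3 ship[2->3]=1 ship[1->2]=1 ship[0->1]=1 prod=4 -> [27 1 1 2]
Step 9: demand=3,sold=2 ship[2->3]=1 ship[1->2]=1 ship[0->1]=1 prod=4 -> [30 1 1 1]
Step 10: demand=3,sold=1 ship[2->3]=1 ship[1->2]=1 ship[0->1]=1 prod=4 -> [33 1 1 1]
Step 11: demand=3,sold=1 ship[2->3]=1 ship[1->2]=1 ship[0->1]=1 prod=4 -> [36 1 1 1]
Step 12: demand=3,sold=1 ship[2->3]=1 ship[1->2]=1 ship[0->1]=1 prod=4 -> [39 1 1 1]
First stockout at step 9

9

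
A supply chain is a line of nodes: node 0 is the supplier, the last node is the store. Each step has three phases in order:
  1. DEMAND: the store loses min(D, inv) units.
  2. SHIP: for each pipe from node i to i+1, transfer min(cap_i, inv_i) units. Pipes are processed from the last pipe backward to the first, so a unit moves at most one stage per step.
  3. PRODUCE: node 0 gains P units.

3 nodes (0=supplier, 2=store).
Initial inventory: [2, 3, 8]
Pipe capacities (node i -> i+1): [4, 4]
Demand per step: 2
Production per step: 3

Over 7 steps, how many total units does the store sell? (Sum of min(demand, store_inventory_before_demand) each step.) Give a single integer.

Answer: 14

Derivation:
Step 1: sold=2 (running total=2) -> [3 2 9]
Step 2: sold=2 (running total=4) -> [3 3 9]
Step 3: sold=2 (running total=6) -> [3 3 10]
Step 4: sold=2 (running total=8) -> [3 3 11]
Step 5: sold=2 (running total=10) -> [3 3 12]
Step 6: sold=2 (running total=12) -> [3 3 13]
Step 7: sold=2 (running total=14) -> [3 3 14]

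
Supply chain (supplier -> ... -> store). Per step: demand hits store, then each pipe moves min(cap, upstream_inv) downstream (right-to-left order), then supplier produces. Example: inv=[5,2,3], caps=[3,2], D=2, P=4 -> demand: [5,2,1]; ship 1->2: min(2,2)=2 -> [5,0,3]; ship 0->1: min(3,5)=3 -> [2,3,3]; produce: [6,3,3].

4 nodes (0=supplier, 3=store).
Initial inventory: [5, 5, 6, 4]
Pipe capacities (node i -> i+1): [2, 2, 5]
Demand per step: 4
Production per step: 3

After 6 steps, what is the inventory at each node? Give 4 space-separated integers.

Step 1: demand=4,sold=4 ship[2->3]=5 ship[1->2]=2 ship[0->1]=2 prod=3 -> inv=[6 5 3 5]
Step 2: demand=4,sold=4 ship[2->3]=3 ship[1->2]=2 ship[0->1]=2 prod=3 -> inv=[7 5 2 4]
Step 3: demand=4,sold=4 ship[2->3]=2 ship[1->2]=2 ship[0->1]=2 prod=3 -> inv=[8 5 2 2]
Step 4: demand=4,sold=2 ship[2->3]=2 ship[1->2]=2 ship[0->1]=2 prod=3 -> inv=[9 5 2 2]
Step 5: demand=4,sold=2 ship[2->3]=2 ship[1->2]=2 ship[0->1]=2 prod=3 -> inv=[10 5 2 2]
Step 6: demand=4,sold=2 ship[2->3]=2 ship[1->2]=2 ship[0->1]=2 prod=3 -> inv=[11 5 2 2]

11 5 2 2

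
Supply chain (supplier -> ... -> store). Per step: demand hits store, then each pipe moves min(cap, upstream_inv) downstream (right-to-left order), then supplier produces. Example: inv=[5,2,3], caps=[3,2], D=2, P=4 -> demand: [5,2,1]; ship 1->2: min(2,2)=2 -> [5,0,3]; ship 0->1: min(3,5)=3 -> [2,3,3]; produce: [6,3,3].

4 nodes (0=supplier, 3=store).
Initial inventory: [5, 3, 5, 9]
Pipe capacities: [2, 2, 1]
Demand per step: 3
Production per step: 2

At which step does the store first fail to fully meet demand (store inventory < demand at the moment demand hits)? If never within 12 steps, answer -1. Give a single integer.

Step 1: demand=3,sold=3 ship[2->3]=1 ship[1->2]=2 ship[0->1]=2 prod=2 -> [5 3 6 7]
Step 2: demand=3,sold=3 ship[2->3]=1 ship[1->2]=2 ship[0->1]=2 prod=2 -> [5 3 7 5]
Step 3: demand=3,sold=3 ship[2->3]=1 ship[1->2]=2 ship[0->1]=2 prod=2 -> [5 3 8 3]
Step 4: demand=3,sold=3 ship[2->3]=1 ship[1->2]=2 ship[0->1]=2 prod=2 -> [5 3 9 1]
Step 5: demand=3,sold=1 ship[2->3]=1 ship[1->2]=2 ship[0->1]=2 prod=2 -> [5 3 10 1]
Step 6: demand=3,sold=1 ship[2->3]=1 ship[1->2]=2 ship[0->1]=2 prod=2 -> [5 3 11 1]
Step 7: demand=3,sold=1 ship[2->3]=1 ship[1->2]=2 ship[0->1]=2 prod=2 -> [5 3 12 1]
Step 8: demand=3,sold=1 ship[2->3]=1 ship[1->2]=2 ship[0->1]=2 prod=2 -> [5 3 13 1]
Step 9: demand=3,sold=1 ship[2->3]=1 ship[1->2]=2 ship[0->1]=2 prod=2 -> [5 3 14 1]
Step 10: demand=3,sold=1 ship[2->3]=1 ship[1->2]=2 ship[0->1]=2 prod=2 -> [5 3 15 1]
Step 11: demand=3,sold=1 ship[2->3]=1 ship[1->2]=2 ship[0->1]=2 prod=2 -> [5 3 16 1]
Step 12: demand=3,sold=1 ship[2->3]=1 ship[1->2]=2 ship[0->1]=2 prod=2 -> [5 3 17 1]
First stockout at step 5

5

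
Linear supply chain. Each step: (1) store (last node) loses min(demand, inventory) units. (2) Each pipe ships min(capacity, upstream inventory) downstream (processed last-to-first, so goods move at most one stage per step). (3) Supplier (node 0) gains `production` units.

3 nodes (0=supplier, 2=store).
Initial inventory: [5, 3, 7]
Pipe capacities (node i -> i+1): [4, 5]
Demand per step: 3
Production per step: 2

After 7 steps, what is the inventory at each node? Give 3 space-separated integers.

Step 1: demand=3,sold=3 ship[1->2]=3 ship[0->1]=4 prod=2 -> inv=[3 4 7]
Step 2: demand=3,sold=3 ship[1->2]=4 ship[0->1]=3 prod=2 -> inv=[2 3 8]
Step 3: demand=3,sold=3 ship[1->2]=3 ship[0->1]=2 prod=2 -> inv=[2 2 8]
Step 4: demand=3,sold=3 ship[1->2]=2 ship[0->1]=2 prod=2 -> inv=[2 2 7]
Step 5: demand=3,sold=3 ship[1->2]=2 ship[0->1]=2 prod=2 -> inv=[2 2 6]
Step 6: demand=3,sold=3 ship[1->2]=2 ship[0->1]=2 prod=2 -> inv=[2 2 5]
Step 7: demand=3,sold=3 ship[1->2]=2 ship[0->1]=2 prod=2 -> inv=[2 2 4]

2 2 4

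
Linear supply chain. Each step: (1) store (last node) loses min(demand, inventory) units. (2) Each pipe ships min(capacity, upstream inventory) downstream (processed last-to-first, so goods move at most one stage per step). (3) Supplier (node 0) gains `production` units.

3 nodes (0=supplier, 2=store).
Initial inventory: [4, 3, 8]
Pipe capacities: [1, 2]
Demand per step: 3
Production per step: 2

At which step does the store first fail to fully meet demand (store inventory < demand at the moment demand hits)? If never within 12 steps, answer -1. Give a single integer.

Step 1: demand=3,sold=3 ship[1->2]=2 ship[0->1]=1 prod=2 -> [5 2 7]
Step 2: demand=3,sold=3 ship[1->2]=2 ship[0->1]=1 prod=2 -> [6 1 6]
Step 3: demand=3,sold=3 ship[1->2]=1 ship[0->1]=1 prod=2 -> [7 1 4]
Step 4: demand=3,sold=3 ship[1->2]=1 ship[0->1]=1 prod=2 -> [8 1 2]
Step 5: demand=3,sold=2 ship[1->2]=1 ship[0->1]=1 prod=2 -> [9 1 1]
Step 6: demand=3,sold=1 ship[1->2]=1 ship[0->1]=1 prod=2 -> [10 1 1]
Step 7: demand=3,sold=1 ship[1->2]=1 ship[0->1]=1 prod=2 -> [11 1 1]
Step 8: demand=3,sold=1 ship[1->2]=1 ship[0->1]=1 prod=2 -> [12 1 1]
Step 9: demand=3,sold=1 ship[1->2]=1 ship[0->1]=1 prod=2 -> [13 1 1]
Step 10: demand=3,sold=1 ship[1->2]=1 ship[0->1]=1 prod=2 -> [14 1 1]
Step 11: demand=3,sold=1 ship[1->2]=1 ship[0->1]=1 prod=2 -> [15 1 1]
Step 12: demand=3,sold=1 ship[1->2]=1 ship[0->1]=1 prod=2 -> [16 1 1]
First stockout at step 5

5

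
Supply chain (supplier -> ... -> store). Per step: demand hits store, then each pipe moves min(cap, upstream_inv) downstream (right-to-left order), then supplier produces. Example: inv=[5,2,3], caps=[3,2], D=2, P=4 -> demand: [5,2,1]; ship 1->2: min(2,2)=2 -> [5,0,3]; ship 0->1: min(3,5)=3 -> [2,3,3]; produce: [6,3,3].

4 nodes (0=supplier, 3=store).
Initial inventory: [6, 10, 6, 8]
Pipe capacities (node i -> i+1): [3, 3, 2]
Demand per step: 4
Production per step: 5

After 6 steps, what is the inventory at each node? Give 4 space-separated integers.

Step 1: demand=4,sold=4 ship[2->3]=2 ship[1->2]=3 ship[0->1]=3 prod=5 -> inv=[8 10 7 6]
Step 2: demand=4,sold=4 ship[2->3]=2 ship[1->2]=3 ship[0->1]=3 prod=5 -> inv=[10 10 8 4]
Step 3: demand=4,sold=4 ship[2->3]=2 ship[1->2]=3 ship[0->1]=3 prod=5 -> inv=[12 10 9 2]
Step 4: demand=4,sold=2 ship[2->3]=2 ship[1->2]=3 ship[0->1]=3 prod=5 -> inv=[14 10 10 2]
Step 5: demand=4,sold=2 ship[2->3]=2 ship[1->2]=3 ship[0->1]=3 prod=5 -> inv=[16 10 11 2]
Step 6: demand=4,sold=2 ship[2->3]=2 ship[1->2]=3 ship[0->1]=3 prod=5 -> inv=[18 10 12 2]

18 10 12 2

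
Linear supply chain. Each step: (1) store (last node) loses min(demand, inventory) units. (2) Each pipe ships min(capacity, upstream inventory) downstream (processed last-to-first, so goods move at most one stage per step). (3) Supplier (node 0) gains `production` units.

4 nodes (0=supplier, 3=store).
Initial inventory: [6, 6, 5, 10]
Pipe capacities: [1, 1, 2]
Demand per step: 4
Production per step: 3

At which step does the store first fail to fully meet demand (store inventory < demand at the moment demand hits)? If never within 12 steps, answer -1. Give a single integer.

Step 1: demand=4,sold=4 ship[2->3]=2 ship[1->2]=1 ship[0->1]=1 prod=3 -> [8 6 4 8]
Step 2: demand=4,sold=4 ship[2->3]=2 ship[1->2]=1 ship[0->1]=1 prod=3 -> [10 6 3 6]
Step 3: demand=4,sold=4 ship[2->3]=2 ship[1->2]=1 ship[0->1]=1 prod=3 -> [12 6 2 4]
Step 4: demand=4,sold=4 ship[2->3]=2 ship[1->2]=1 ship[0->1]=1 prod=3 -> [14 6 1 2]
Step 5: demand=4,sold=2 ship[2->3]=1 ship[1->2]=1 ship[0->1]=1 prod=3 -> [16 6 1 1]
Step 6: demand=4,sold=1 ship[2->3]=1 ship[1->2]=1 ship[0->1]=1 prod=3 -> [18 6 1 1]
Step 7: demand=4,sold=1 ship[2->3]=1 ship[1->2]=1 ship[0->1]=1 prod=3 -> [20 6 1 1]
Step 8: demand=4,sold=1 ship[2->3]=1 ship[1->2]=1 ship[0->1]=1 prod=3 -> [22 6 1 1]
Step 9: demand=4,sold=1 ship[2->3]=1 ship[1->2]=1 ship[0->1]=1 prod=3 -> [24 6 1 1]
Step 10: demand=4,sold=1 ship[2->3]=1 ship[1->2]=1 ship[0->1]=1 prod=3 -> [26 6 1 1]
Step 11: demand=4,sold=1 ship[2->3]=1 ship[1->2]=1 ship[0->1]=1 prod=3 -> [28 6 1 1]
Step 12: demand=4,sold=1 ship[2->3]=1 ship[1->2]=1 ship[0->1]=1 prod=3 -> [30 6 1 1]
First stockout at step 5

5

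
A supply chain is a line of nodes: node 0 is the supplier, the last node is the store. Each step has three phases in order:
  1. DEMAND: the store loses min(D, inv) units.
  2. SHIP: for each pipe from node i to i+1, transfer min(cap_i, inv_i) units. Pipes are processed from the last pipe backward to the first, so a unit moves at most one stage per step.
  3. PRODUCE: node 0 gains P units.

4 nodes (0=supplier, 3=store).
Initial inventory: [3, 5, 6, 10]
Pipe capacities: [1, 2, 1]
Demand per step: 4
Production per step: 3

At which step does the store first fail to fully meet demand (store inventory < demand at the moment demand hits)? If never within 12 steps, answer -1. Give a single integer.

Step 1: demand=4,sold=4 ship[2->3]=1 ship[1->2]=2 ship[0->1]=1 prod=3 -> [5 4 7 7]
Step 2: demand=4,sold=4 ship[2->3]=1 ship[1->2]=2 ship[0->1]=1 prod=3 -> [7 3 8 4]
Step 3: demand=4,sold=4 ship[2->3]=1 ship[1->2]=2 ship[0->1]=1 prod=3 -> [9 2 9 1]
Step 4: demand=4,sold=1 ship[2->3]=1 ship[1->2]=2 ship[0->1]=1 prod=3 -> [11 1 10 1]
Step 5: demand=4,sold=1 ship[2->3]=1 ship[1->2]=1 ship[0->1]=1 prod=3 -> [13 1 10 1]
Step 6: demand=4,sold=1 ship[2->3]=1 ship[1->2]=1 ship[0->1]=1 prod=3 -> [15 1 10 1]
Step 7: demand=4,sold=1 ship[2->3]=1 ship[1->2]=1 ship[0->1]=1 prod=3 -> [17 1 10 1]
Step 8: demand=4,sold=1 ship[2->3]=1 ship[1->2]=1 ship[0->1]=1 prod=3 -> [19 1 10 1]
Step 9: demand=4,sold=1 ship[2->3]=1 ship[1->2]=1 ship[0->1]=1 prod=3 -> [21 1 10 1]
Step 10: demand=4,sold=1 ship[2->3]=1 ship[1->2]=1 ship[0->1]=1 prod=3 -> [23 1 10 1]
Step 11: demand=4,sold=1 ship[2->3]=1 ship[1->2]=1 ship[0->1]=1 prod=3 -> [25 1 10 1]
Step 12: demand=4,sold=1 ship[2->3]=1 ship[1->2]=1 ship[0->1]=1 prod=3 -> [27 1 10 1]
First stockout at step 4

4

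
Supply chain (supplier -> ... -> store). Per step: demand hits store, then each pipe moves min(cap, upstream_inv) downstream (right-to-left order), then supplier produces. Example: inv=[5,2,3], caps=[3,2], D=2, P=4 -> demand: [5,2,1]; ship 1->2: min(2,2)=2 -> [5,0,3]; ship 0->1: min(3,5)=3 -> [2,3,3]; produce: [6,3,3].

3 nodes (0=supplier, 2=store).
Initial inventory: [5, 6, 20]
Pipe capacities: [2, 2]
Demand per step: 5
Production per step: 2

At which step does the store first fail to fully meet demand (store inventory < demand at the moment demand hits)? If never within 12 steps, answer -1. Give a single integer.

Step 1: demand=5,sold=5 ship[1->2]=2 ship[0->1]=2 prod=2 -> [5 6 17]
Step 2: demand=5,sold=5 ship[1->2]=2 ship[0->1]=2 prod=2 -> [5 6 14]
Step 3: demand=5,sold=5 ship[1->2]=2 ship[0->1]=2 prod=2 -> [5 6 11]
Step 4: demand=5,sold=5 ship[1->2]=2 ship[0->1]=2 prod=2 -> [5 6 8]
Step 5: demand=5,sold=5 ship[1->2]=2 ship[0->1]=2 prod=2 -> [5 6 5]
Step 6: demand=5,sold=5 ship[1->2]=2 ship[0->1]=2 prod=2 -> [5 6 2]
Step 7: demand=5,sold=2 ship[1->2]=2 ship[0->1]=2 prod=2 -> [5 6 2]
Step 8: demand=5,sold=2 ship[1->2]=2 ship[0->1]=2 prod=2 -> [5 6 2]
Step 9: demand=5,sold=2 ship[1->2]=2 ship[0->1]=2 prod=2 -> [5 6 2]
Step 10: demand=5,sold=2 ship[1->2]=2 ship[0->1]=2 prod=2 -> [5 6 2]
Step 11: demand=5,sold=2 ship[1->2]=2 ship[0->1]=2 prod=2 -> [5 6 2]
Step 12: demand=5,sold=2 ship[1->2]=2 ship[0->1]=2 prod=2 -> [5 6 2]
First stockout at step 7

7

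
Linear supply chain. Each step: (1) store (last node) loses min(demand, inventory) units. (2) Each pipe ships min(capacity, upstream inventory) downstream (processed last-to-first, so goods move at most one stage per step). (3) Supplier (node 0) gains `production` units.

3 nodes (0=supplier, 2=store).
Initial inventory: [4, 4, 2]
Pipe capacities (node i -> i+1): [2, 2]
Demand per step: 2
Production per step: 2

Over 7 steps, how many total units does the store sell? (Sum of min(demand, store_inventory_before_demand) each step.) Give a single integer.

Step 1: sold=2 (running total=2) -> [4 4 2]
Step 2: sold=2 (running total=4) -> [4 4 2]
Step 3: sold=2 (running total=6) -> [4 4 2]
Step 4: sold=2 (running total=8) -> [4 4 2]
Step 5: sold=2 (running total=10) -> [4 4 2]
Step 6: sold=2 (running total=12) -> [4 4 2]
Step 7: sold=2 (running total=14) -> [4 4 2]

Answer: 14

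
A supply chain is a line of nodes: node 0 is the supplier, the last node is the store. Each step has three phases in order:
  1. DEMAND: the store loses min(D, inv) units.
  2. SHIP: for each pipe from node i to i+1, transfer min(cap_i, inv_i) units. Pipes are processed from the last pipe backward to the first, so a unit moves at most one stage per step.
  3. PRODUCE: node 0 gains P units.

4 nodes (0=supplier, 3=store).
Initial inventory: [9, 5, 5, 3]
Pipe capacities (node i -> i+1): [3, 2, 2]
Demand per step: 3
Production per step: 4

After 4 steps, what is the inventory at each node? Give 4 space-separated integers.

Step 1: demand=3,sold=3 ship[2->3]=2 ship[1->2]=2 ship[0->1]=3 prod=4 -> inv=[10 6 5 2]
Step 2: demand=3,sold=2 ship[2->3]=2 ship[1->2]=2 ship[0->1]=3 prod=4 -> inv=[11 7 5 2]
Step 3: demand=3,sold=2 ship[2->3]=2 ship[1->2]=2 ship[0->1]=3 prod=4 -> inv=[12 8 5 2]
Step 4: demand=3,sold=2 ship[2->3]=2 ship[1->2]=2 ship[0->1]=3 prod=4 -> inv=[13 9 5 2]

13 9 5 2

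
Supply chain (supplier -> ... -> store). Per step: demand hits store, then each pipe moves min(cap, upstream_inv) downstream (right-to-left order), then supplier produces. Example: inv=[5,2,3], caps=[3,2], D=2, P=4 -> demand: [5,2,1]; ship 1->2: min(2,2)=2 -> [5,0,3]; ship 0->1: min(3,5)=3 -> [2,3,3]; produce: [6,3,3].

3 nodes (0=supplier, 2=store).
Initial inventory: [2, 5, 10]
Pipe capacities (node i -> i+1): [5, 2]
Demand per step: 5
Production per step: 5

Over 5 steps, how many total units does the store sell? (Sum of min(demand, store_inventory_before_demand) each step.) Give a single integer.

Step 1: sold=5 (running total=5) -> [5 5 7]
Step 2: sold=5 (running total=10) -> [5 8 4]
Step 3: sold=4 (running total=14) -> [5 11 2]
Step 4: sold=2 (running total=16) -> [5 14 2]
Step 5: sold=2 (running total=18) -> [5 17 2]

Answer: 18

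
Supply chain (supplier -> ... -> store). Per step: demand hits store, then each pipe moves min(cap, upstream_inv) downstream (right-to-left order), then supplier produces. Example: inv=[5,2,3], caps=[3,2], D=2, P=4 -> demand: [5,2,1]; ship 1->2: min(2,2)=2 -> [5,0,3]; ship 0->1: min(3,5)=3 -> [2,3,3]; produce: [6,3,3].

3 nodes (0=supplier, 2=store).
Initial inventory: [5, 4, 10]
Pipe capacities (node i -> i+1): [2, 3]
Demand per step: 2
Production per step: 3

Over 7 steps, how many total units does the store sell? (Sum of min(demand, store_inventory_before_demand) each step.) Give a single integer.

Step 1: sold=2 (running total=2) -> [6 3 11]
Step 2: sold=2 (running total=4) -> [7 2 12]
Step 3: sold=2 (running total=6) -> [8 2 12]
Step 4: sold=2 (running total=8) -> [9 2 12]
Step 5: sold=2 (running total=10) -> [10 2 12]
Step 6: sold=2 (running total=12) -> [11 2 12]
Step 7: sold=2 (running total=14) -> [12 2 12]

Answer: 14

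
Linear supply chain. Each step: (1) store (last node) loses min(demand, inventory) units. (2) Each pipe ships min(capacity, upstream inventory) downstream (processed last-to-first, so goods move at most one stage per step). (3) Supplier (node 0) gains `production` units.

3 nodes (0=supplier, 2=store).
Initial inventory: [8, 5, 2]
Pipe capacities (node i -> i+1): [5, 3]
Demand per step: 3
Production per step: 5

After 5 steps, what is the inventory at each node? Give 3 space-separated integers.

Step 1: demand=3,sold=2 ship[1->2]=3 ship[0->1]=5 prod=5 -> inv=[8 7 3]
Step 2: demand=3,sold=3 ship[1->2]=3 ship[0->1]=5 prod=5 -> inv=[8 9 3]
Step 3: demand=3,sold=3 ship[1->2]=3 ship[0->1]=5 prod=5 -> inv=[8 11 3]
Step 4: demand=3,sold=3 ship[1->2]=3 ship[0->1]=5 prod=5 -> inv=[8 13 3]
Step 5: demand=3,sold=3 ship[1->2]=3 ship[0->1]=5 prod=5 -> inv=[8 15 3]

8 15 3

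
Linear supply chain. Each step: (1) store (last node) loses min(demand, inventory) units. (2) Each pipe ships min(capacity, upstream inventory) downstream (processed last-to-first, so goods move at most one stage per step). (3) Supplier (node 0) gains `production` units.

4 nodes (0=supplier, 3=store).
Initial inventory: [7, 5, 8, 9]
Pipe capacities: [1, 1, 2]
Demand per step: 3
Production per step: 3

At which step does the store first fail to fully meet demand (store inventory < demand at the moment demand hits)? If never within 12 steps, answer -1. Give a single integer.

Step 1: demand=3,sold=3 ship[2->3]=2 ship[1->2]=1 ship[0->1]=1 prod=3 -> [9 5 7 8]
Step 2: demand=3,sold=3 ship[2->3]=2 ship[1->2]=1 ship[0->1]=1 prod=3 -> [11 5 6 7]
Step 3: demand=3,sold=3 ship[2->3]=2 ship[1->2]=1 ship[0->1]=1 prod=3 -> [13 5 5 6]
Step 4: demand=3,sold=3 ship[2->3]=2 ship[1->2]=1 ship[0->1]=1 prod=3 -> [15 5 4 5]
Step 5: demand=3,sold=3 ship[2->3]=2 ship[1->2]=1 ship[0->1]=1 prod=3 -> [17 5 3 4]
Step 6: demand=3,sold=3 ship[2->3]=2 ship[1->2]=1 ship[0->1]=1 prod=3 -> [19 5 2 3]
Step 7: demand=3,sold=3 ship[2->3]=2 ship[1->2]=1 ship[0->1]=1 prod=3 -> [21 5 1 2]
Step 8: demand=3,sold=2 ship[2->3]=1 ship[1->2]=1 ship[0->1]=1 prod=3 -> [23 5 1 1]
Step 9: demand=3,sold=1 ship[2->3]=1 ship[1->2]=1 ship[0->1]=1 prod=3 -> [25 5 1 1]
Step 10: demand=3,sold=1 ship[2->3]=1 ship[1->2]=1 ship[0->1]=1 prod=3 -> [27 5 1 1]
Step 11: demand=3,sold=1 ship[2->3]=1 ship[1->2]=1 ship[0->1]=1 prod=3 -> [29 5 1 1]
Step 12: demand=3,sold=1 ship[2->3]=1 ship[1->2]=1 ship[0->1]=1 prod=3 -> [31 5 1 1]
First stockout at step 8

8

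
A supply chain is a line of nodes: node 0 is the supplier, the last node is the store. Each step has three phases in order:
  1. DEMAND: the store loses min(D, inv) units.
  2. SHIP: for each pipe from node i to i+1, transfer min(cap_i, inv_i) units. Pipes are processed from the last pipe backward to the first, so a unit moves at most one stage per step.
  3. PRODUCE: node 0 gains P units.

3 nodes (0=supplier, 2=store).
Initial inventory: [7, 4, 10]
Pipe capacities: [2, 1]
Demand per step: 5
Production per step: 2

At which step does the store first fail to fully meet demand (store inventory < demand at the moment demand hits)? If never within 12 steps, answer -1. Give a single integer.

Step 1: demand=5,sold=5 ship[1->2]=1 ship[0->1]=2 prod=2 -> [7 5 6]
Step 2: demand=5,sold=5 ship[1->2]=1 ship[0->1]=2 prod=2 -> [7 6 2]
Step 3: demand=5,sold=2 ship[1->2]=1 ship[0->1]=2 prod=2 -> [7 7 1]
Step 4: demand=5,sold=1 ship[1->2]=1 ship[0->1]=2 prod=2 -> [7 8 1]
Step 5: demand=5,sold=1 ship[1->2]=1 ship[0->1]=2 prod=2 -> [7 9 1]
Step 6: demand=5,sold=1 ship[1->2]=1 ship[0->1]=2 prod=2 -> [7 10 1]
Step 7: demand=5,sold=1 ship[1->2]=1 ship[0->1]=2 prod=2 -> [7 11 1]
Step 8: demand=5,sold=1 ship[1->2]=1 ship[0->1]=2 prod=2 -> [7 12 1]
Step 9: demand=5,sold=1 ship[1->2]=1 ship[0->1]=2 prod=2 -> [7 13 1]
Step 10: demand=5,sold=1 ship[1->2]=1 ship[0->1]=2 prod=2 -> [7 14 1]
Step 11: demand=5,sold=1 ship[1->2]=1 ship[0->1]=2 prod=2 -> [7 15 1]
Step 12: demand=5,sold=1 ship[1->2]=1 ship[0->1]=2 prod=2 -> [7 16 1]
First stockout at step 3

3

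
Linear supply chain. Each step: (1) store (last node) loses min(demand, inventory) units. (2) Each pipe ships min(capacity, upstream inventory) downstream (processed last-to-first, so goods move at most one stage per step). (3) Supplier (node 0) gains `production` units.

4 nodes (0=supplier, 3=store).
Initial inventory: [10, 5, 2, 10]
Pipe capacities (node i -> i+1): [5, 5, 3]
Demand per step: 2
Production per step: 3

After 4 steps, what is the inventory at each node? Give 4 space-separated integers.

Step 1: demand=2,sold=2 ship[2->3]=2 ship[1->2]=5 ship[0->1]=5 prod=3 -> inv=[8 5 5 10]
Step 2: demand=2,sold=2 ship[2->3]=3 ship[1->2]=5 ship[0->1]=5 prod=3 -> inv=[6 5 7 11]
Step 3: demand=2,sold=2 ship[2->3]=3 ship[1->2]=5 ship[0->1]=5 prod=3 -> inv=[4 5 9 12]
Step 4: demand=2,sold=2 ship[2->3]=3 ship[1->2]=5 ship[0->1]=4 prod=3 -> inv=[3 4 11 13]

3 4 11 13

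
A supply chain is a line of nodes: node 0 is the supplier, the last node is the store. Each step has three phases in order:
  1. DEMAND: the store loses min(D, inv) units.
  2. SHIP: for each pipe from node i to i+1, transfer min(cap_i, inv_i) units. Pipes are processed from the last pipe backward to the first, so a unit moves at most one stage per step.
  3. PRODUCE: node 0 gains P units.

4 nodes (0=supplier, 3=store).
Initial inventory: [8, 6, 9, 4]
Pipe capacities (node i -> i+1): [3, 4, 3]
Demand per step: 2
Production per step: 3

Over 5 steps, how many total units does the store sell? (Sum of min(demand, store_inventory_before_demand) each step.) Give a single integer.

Answer: 10

Derivation:
Step 1: sold=2 (running total=2) -> [8 5 10 5]
Step 2: sold=2 (running total=4) -> [8 4 11 6]
Step 3: sold=2 (running total=6) -> [8 3 12 7]
Step 4: sold=2 (running total=8) -> [8 3 12 8]
Step 5: sold=2 (running total=10) -> [8 3 12 9]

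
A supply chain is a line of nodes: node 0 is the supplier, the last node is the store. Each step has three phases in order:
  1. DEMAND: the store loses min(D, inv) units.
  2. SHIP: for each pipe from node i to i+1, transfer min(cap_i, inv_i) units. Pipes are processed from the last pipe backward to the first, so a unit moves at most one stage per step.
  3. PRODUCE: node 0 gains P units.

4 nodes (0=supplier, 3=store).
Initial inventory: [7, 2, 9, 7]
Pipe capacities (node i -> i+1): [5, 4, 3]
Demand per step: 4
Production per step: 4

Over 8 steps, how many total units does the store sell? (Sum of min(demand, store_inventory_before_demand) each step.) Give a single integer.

Step 1: sold=4 (running total=4) -> [6 5 8 6]
Step 2: sold=4 (running total=8) -> [5 6 9 5]
Step 3: sold=4 (running total=12) -> [4 7 10 4]
Step 4: sold=4 (running total=16) -> [4 7 11 3]
Step 5: sold=3 (running total=19) -> [4 7 12 3]
Step 6: sold=3 (running total=22) -> [4 7 13 3]
Step 7: sold=3 (running total=25) -> [4 7 14 3]
Step 8: sold=3 (running total=28) -> [4 7 15 3]

Answer: 28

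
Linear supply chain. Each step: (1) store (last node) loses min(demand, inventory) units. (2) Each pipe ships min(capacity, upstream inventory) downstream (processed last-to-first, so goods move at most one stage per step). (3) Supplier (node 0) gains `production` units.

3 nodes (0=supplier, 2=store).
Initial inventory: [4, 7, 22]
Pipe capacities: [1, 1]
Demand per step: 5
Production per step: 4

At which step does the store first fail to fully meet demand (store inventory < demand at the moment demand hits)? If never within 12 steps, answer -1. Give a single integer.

Step 1: demand=5,sold=5 ship[1->2]=1 ship[0->1]=1 prod=4 -> [7 7 18]
Step 2: demand=5,sold=5 ship[1->2]=1 ship[0->1]=1 prod=4 -> [10 7 14]
Step 3: demand=5,sold=5 ship[1->2]=1 ship[0->1]=1 prod=4 -> [13 7 10]
Step 4: demand=5,sold=5 ship[1->2]=1 ship[0->1]=1 prod=4 -> [16 7 6]
Step 5: demand=5,sold=5 ship[1->2]=1 ship[0->1]=1 prod=4 -> [19 7 2]
Step 6: demand=5,sold=2 ship[1->2]=1 ship[0->1]=1 prod=4 -> [22 7 1]
Step 7: demand=5,sold=1 ship[1->2]=1 ship[0->1]=1 prod=4 -> [25 7 1]
Step 8: demand=5,sold=1 ship[1->2]=1 ship[0->1]=1 prod=4 -> [28 7 1]
Step 9: demand=5,sold=1 ship[1->2]=1 ship[0->1]=1 prod=4 -> [31 7 1]
Step 10: demand=5,sold=1 ship[1->2]=1 ship[0->1]=1 prod=4 -> [34 7 1]
Step 11: demand=5,sold=1 ship[1->2]=1 ship[0->1]=1 prod=4 -> [37 7 1]
Step 12: demand=5,sold=1 ship[1->2]=1 ship[0->1]=1 prod=4 -> [40 7 1]
First stockout at step 6

6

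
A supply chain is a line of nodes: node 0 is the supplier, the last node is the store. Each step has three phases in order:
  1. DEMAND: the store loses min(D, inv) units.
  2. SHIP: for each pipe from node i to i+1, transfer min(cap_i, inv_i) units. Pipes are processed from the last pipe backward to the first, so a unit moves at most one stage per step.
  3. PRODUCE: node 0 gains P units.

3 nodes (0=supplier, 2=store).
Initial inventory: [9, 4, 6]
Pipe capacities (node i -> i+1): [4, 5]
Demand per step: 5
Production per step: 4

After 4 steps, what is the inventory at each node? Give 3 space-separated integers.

Step 1: demand=5,sold=5 ship[1->2]=4 ship[0->1]=4 prod=4 -> inv=[9 4 5]
Step 2: demand=5,sold=5 ship[1->2]=4 ship[0->1]=4 prod=4 -> inv=[9 4 4]
Step 3: demand=5,sold=4 ship[1->2]=4 ship[0->1]=4 prod=4 -> inv=[9 4 4]
Step 4: demand=5,sold=4 ship[1->2]=4 ship[0->1]=4 prod=4 -> inv=[9 4 4]

9 4 4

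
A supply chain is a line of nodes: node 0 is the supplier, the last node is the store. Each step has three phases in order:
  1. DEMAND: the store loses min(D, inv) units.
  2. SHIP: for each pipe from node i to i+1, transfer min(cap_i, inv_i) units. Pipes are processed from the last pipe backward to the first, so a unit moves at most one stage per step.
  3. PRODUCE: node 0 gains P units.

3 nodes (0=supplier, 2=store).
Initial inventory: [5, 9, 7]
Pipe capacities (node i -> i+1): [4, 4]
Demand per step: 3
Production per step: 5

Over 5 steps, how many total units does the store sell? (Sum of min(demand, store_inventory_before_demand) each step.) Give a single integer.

Step 1: sold=3 (running total=3) -> [6 9 8]
Step 2: sold=3 (running total=6) -> [7 9 9]
Step 3: sold=3 (running total=9) -> [8 9 10]
Step 4: sold=3 (running total=12) -> [9 9 11]
Step 5: sold=3 (running total=15) -> [10 9 12]

Answer: 15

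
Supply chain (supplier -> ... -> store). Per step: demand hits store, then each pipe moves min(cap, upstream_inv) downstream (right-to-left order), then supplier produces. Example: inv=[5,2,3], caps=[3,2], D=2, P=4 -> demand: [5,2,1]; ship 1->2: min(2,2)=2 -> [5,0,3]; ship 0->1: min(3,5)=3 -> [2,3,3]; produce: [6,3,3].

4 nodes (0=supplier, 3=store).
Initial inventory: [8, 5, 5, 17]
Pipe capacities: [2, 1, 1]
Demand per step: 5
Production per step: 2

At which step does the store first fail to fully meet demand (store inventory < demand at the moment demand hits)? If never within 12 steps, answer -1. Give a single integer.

Step 1: demand=5,sold=5 ship[2->3]=1 ship[1->2]=1 ship[0->1]=2 prod=2 -> [8 6 5 13]
Step 2: demand=5,sold=5 ship[2->3]=1 ship[1->2]=1 ship[0->1]=2 prod=2 -> [8 7 5 9]
Step 3: demand=5,sold=5 ship[2->3]=1 ship[1->2]=1 ship[0->1]=2 prod=2 -> [8 8 5 5]
Step 4: demand=5,sold=5 ship[2->3]=1 ship[1->2]=1 ship[0->1]=2 prod=2 -> [8 9 5 1]
Step 5: demand=5,sold=1 ship[2->3]=1 ship[1->2]=1 ship[0->1]=2 prod=2 -> [8 10 5 1]
Step 6: demand=5,sold=1 ship[2->3]=1 ship[1->2]=1 ship[0->1]=2 prod=2 -> [8 11 5 1]
Step 7: demand=5,sold=1 ship[2->3]=1 ship[1->2]=1 ship[0->1]=2 prod=2 -> [8 12 5 1]
Step 8: demand=5,sold=1 ship[2->3]=1 ship[1->2]=1 ship[0->1]=2 prod=2 -> [8 13 5 1]
Step 9: demand=5,sold=1 ship[2->3]=1 ship[1->2]=1 ship[0->1]=2 prod=2 -> [8 14 5 1]
Step 10: demand=5,sold=1 ship[2->3]=1 ship[1->2]=1 ship[0->1]=2 prod=2 -> [8 15 5 1]
Step 11: demand=5,sold=1 ship[2->3]=1 ship[1->2]=1 ship[0->1]=2 prod=2 -> [8 16 5 1]
Step 12: demand=5,sold=1 ship[2->3]=1 ship[1->2]=1 ship[0->1]=2 prod=2 -> [8 17 5 1]
First stockout at step 5

5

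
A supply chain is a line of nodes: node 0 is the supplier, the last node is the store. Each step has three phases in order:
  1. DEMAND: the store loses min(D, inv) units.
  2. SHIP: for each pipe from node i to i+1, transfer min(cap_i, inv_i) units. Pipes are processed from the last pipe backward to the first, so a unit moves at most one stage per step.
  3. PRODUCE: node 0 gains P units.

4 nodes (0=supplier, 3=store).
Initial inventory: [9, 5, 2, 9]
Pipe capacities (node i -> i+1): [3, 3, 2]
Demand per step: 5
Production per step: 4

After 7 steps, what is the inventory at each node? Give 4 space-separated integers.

Step 1: demand=5,sold=5 ship[2->3]=2 ship[1->2]=3 ship[0->1]=3 prod=4 -> inv=[10 5 3 6]
Step 2: demand=5,sold=5 ship[2->3]=2 ship[1->2]=3 ship[0->1]=3 prod=4 -> inv=[11 5 4 3]
Step 3: demand=5,sold=3 ship[2->3]=2 ship[1->2]=3 ship[0->1]=3 prod=4 -> inv=[12 5 5 2]
Step 4: demand=5,sold=2 ship[2->3]=2 ship[1->2]=3 ship[0->1]=3 prod=4 -> inv=[13 5 6 2]
Step 5: demand=5,sold=2 ship[2->3]=2 ship[1->2]=3 ship[0->1]=3 prod=4 -> inv=[14 5 7 2]
Step 6: demand=5,sold=2 ship[2->3]=2 ship[1->2]=3 ship[0->1]=3 prod=4 -> inv=[15 5 8 2]
Step 7: demand=5,sold=2 ship[2->3]=2 ship[1->2]=3 ship[0->1]=3 prod=4 -> inv=[16 5 9 2]

16 5 9 2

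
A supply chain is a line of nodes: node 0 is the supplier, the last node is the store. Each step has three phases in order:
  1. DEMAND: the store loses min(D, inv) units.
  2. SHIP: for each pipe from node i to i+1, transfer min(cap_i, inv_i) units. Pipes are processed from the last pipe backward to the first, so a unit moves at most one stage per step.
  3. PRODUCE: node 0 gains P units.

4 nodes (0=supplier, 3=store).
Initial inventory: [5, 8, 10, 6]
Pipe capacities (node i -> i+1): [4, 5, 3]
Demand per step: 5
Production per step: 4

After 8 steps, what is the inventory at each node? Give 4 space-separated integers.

Step 1: demand=5,sold=5 ship[2->3]=3 ship[1->2]=5 ship[0->1]=4 prod=4 -> inv=[5 7 12 4]
Step 2: demand=5,sold=4 ship[2->3]=3 ship[1->2]=5 ship[0->1]=4 prod=4 -> inv=[5 6 14 3]
Step 3: demand=5,sold=3 ship[2->3]=3 ship[1->2]=5 ship[0->1]=4 prod=4 -> inv=[5 5 16 3]
Step 4: demand=5,sold=3 ship[2->3]=3 ship[1->2]=5 ship[0->1]=4 prod=4 -> inv=[5 4 18 3]
Step 5: demand=5,sold=3 ship[2->3]=3 ship[1->2]=4 ship[0->1]=4 prod=4 -> inv=[5 4 19 3]
Step 6: demand=5,sold=3 ship[2->3]=3 ship[1->2]=4 ship[0->1]=4 prod=4 -> inv=[5 4 20 3]
Step 7: demand=5,sold=3 ship[2->3]=3 ship[1->2]=4 ship[0->1]=4 prod=4 -> inv=[5 4 21 3]
Step 8: demand=5,sold=3 ship[2->3]=3 ship[1->2]=4 ship[0->1]=4 prod=4 -> inv=[5 4 22 3]

5 4 22 3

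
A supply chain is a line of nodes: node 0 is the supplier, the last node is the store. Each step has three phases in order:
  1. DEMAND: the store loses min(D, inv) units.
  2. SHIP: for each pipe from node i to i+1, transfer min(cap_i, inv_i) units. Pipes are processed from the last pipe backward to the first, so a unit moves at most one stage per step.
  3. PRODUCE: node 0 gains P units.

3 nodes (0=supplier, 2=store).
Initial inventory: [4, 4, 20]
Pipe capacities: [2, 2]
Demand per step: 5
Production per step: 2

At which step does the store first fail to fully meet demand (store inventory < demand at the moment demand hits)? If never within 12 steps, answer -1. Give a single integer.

Step 1: demand=5,sold=5 ship[1->2]=2 ship[0->1]=2 prod=2 -> [4 4 17]
Step 2: demand=5,sold=5 ship[1->2]=2 ship[0->1]=2 prod=2 -> [4 4 14]
Step 3: demand=5,sold=5 ship[1->2]=2 ship[0->1]=2 prod=2 -> [4 4 11]
Step 4: demand=5,sold=5 ship[1->2]=2 ship[0->1]=2 prod=2 -> [4 4 8]
Step 5: demand=5,sold=5 ship[1->2]=2 ship[0->1]=2 prod=2 -> [4 4 5]
Step 6: demand=5,sold=5 ship[1->2]=2 ship[0->1]=2 prod=2 -> [4 4 2]
Step 7: demand=5,sold=2 ship[1->2]=2 ship[0->1]=2 prod=2 -> [4 4 2]
Step 8: demand=5,sold=2 ship[1->2]=2 ship[0->1]=2 prod=2 -> [4 4 2]
Step 9: demand=5,sold=2 ship[1->2]=2 ship[0->1]=2 prod=2 -> [4 4 2]
Step 10: demand=5,sold=2 ship[1->2]=2 ship[0->1]=2 prod=2 -> [4 4 2]
Step 11: demand=5,sold=2 ship[1->2]=2 ship[0->1]=2 prod=2 -> [4 4 2]
Step 12: demand=5,sold=2 ship[1->2]=2 ship[0->1]=2 prod=2 -> [4 4 2]
First stockout at step 7

7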